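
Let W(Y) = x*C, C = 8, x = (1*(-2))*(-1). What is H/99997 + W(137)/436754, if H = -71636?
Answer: -15642854796/21837044869 ≈ -0.71634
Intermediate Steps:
x = 2 (x = -2*(-1) = 2)
W(Y) = 16 (W(Y) = 2*8 = 16)
H/99997 + W(137)/436754 = -71636/99997 + 16/436754 = -71636*1/99997 + 16*(1/436754) = -71636/99997 + 8/218377 = -15642854796/21837044869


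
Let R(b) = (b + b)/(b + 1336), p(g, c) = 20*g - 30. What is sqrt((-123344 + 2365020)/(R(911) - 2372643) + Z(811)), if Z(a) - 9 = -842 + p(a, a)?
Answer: 3*sqrt(48496209710821616415481)/5331326999 ≈ 123.92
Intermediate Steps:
p(g, c) = -30 + 20*g
R(b) = 2*b/(1336 + b) (R(b) = (2*b)/(1336 + b) = 2*b/(1336 + b))
Z(a) = -863 + 20*a (Z(a) = 9 + (-842 + (-30 + 20*a)) = 9 + (-872 + 20*a) = -863 + 20*a)
sqrt((-123344 + 2365020)/(R(911) - 2372643) + Z(811)) = sqrt((-123344 + 2365020)/(2*911/(1336 + 911) - 2372643) + (-863 + 20*811)) = sqrt(2241676/(2*911/2247 - 2372643) + (-863 + 16220)) = sqrt(2241676/(2*911*(1/2247) - 2372643) + 15357) = sqrt(2241676/(1822/2247 - 2372643) + 15357) = sqrt(2241676/(-5331326999/2247) + 15357) = sqrt(2241676*(-2247/5331326999) + 15357) = sqrt(-5037045972/5331326999 + 15357) = sqrt(81868151677671/5331326999) = 3*sqrt(48496209710821616415481)/5331326999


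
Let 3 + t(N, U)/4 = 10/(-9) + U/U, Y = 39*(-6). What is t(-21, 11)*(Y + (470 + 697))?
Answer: -34832/3 ≈ -11611.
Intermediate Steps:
Y = -234
t(N, U) = -112/9 (t(N, U) = -12 + 4*(10/(-9) + U/U) = -12 + 4*(10*(-⅑) + 1) = -12 + 4*(-10/9 + 1) = -12 + 4*(-⅑) = -12 - 4/9 = -112/9)
t(-21, 11)*(Y + (470 + 697)) = -112*(-234 + (470 + 697))/9 = -112*(-234 + 1167)/9 = -112/9*933 = -34832/3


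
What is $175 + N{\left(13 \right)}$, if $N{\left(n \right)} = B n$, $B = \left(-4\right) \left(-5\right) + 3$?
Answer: $474$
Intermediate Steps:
$B = 23$ ($B = 20 + 3 = 23$)
$N{\left(n \right)} = 23 n$
$175 + N{\left(13 \right)} = 175 + 23 \cdot 13 = 175 + 299 = 474$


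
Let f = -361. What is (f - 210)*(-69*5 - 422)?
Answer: 437957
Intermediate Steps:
(f - 210)*(-69*5 - 422) = (-361 - 210)*(-69*5 - 422) = -571*(-345 - 422) = -571*(-767) = 437957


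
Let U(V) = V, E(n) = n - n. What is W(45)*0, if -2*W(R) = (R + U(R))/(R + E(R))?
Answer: 0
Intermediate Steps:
E(n) = 0
W(R) = -1 (W(R) = -(R + R)/(2*(R + 0)) = -2*R/(2*R) = -1/2*2 = -1)
W(45)*0 = -1*0 = 0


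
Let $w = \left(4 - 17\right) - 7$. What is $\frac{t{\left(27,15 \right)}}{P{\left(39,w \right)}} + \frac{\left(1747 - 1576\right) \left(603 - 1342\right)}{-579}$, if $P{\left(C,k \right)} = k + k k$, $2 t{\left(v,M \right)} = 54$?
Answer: $\frac{16011951}{73340} \approx 218.32$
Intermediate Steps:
$t{\left(v,M \right)} = 27$ ($t{\left(v,M \right)} = \frac{1}{2} \cdot 54 = 27$)
$w = -20$ ($w = -13 - 7 = -20$)
$P{\left(C,k \right)} = k + k^{2}$
$\frac{t{\left(27,15 \right)}}{P{\left(39,w \right)}} + \frac{\left(1747 - 1576\right) \left(603 - 1342\right)}{-579} = \frac{27}{\left(-20\right) \left(1 - 20\right)} + \frac{\left(1747 - 1576\right) \left(603 - 1342\right)}{-579} = \frac{27}{\left(-20\right) \left(-19\right)} + 171 \left(-739\right) \left(- \frac{1}{579}\right) = \frac{27}{380} - - \frac{42123}{193} = 27 \cdot \frac{1}{380} + \frac{42123}{193} = \frac{27}{380} + \frac{42123}{193} = \frac{16011951}{73340}$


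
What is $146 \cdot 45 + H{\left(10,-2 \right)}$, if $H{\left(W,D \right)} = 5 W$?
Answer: $6620$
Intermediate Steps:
$146 \cdot 45 + H{\left(10,-2 \right)} = 146 \cdot 45 + 5 \cdot 10 = 6570 + 50 = 6620$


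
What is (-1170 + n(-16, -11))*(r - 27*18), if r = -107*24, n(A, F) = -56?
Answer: 3744204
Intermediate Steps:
r = -2568
(-1170 + n(-16, -11))*(r - 27*18) = (-1170 - 56)*(-2568 - 27*18) = -1226*(-2568 - 486) = -1226*(-3054) = 3744204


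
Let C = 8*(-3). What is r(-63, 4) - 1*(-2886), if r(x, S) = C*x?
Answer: 4398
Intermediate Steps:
C = -24
r(x, S) = -24*x
r(-63, 4) - 1*(-2886) = -24*(-63) - 1*(-2886) = 1512 + 2886 = 4398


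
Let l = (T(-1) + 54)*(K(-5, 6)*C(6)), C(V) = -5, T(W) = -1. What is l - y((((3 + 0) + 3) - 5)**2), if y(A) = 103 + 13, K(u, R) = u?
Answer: 1209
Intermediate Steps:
l = 1325 (l = (-1 + 54)*(-5*(-5)) = 53*25 = 1325)
y(A) = 116
l - y((((3 + 0) + 3) - 5)**2) = 1325 - 1*116 = 1325 - 116 = 1209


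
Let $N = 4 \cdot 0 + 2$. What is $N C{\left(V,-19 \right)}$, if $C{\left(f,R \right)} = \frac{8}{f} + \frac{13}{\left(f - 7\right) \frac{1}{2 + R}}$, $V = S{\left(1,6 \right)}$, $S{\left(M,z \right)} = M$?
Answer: $\frac{269}{3} \approx 89.667$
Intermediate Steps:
$V = 1$
$C{\left(f,R \right)} = \frac{8}{f} + \frac{13 \left(2 + R\right)}{-7 + f}$ ($C{\left(f,R \right)} = \frac{8}{f} + \frac{13}{\left(-7 + f\right) \frac{1}{2 + R}} = \frac{8}{f} + \frac{13}{\frac{1}{2 + R} \left(-7 + f\right)} = \frac{8}{f} + 13 \frac{2 + R}{-7 + f} = \frac{8}{f} + \frac{13 \left(2 + R\right)}{-7 + f}$)
$N = 2$ ($N = 0 + 2 = 2$)
$N C{\left(V,-19 \right)} = 2 \frac{-56 + 34 \cdot 1 + 13 \left(-19\right) 1}{1 \left(-7 + 1\right)} = 2 \cdot 1 \frac{1}{-6} \left(-56 + 34 - 247\right) = 2 \cdot 1 \left(- \frac{1}{6}\right) \left(-269\right) = 2 \cdot \frac{269}{6} = \frac{269}{3}$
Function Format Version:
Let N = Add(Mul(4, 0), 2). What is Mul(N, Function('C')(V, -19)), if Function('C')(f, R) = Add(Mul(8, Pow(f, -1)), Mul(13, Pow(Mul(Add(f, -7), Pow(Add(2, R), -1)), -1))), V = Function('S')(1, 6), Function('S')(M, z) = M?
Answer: Rational(269, 3) ≈ 89.667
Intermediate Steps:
V = 1
Function('C')(f, R) = Add(Mul(8, Pow(f, -1)), Mul(13, Pow(Add(-7, f), -1), Add(2, R))) (Function('C')(f, R) = Add(Mul(8, Pow(f, -1)), Mul(13, Pow(Mul(Add(-7, f), Pow(Add(2, R), -1)), -1))) = Add(Mul(8, Pow(f, -1)), Mul(13, Pow(Mul(Pow(Add(2, R), -1), Add(-7, f)), -1))) = Add(Mul(8, Pow(f, -1)), Mul(13, Mul(Pow(Add(-7, f), -1), Add(2, R)))) = Add(Mul(8, Pow(f, -1)), Mul(13, Pow(Add(-7, f), -1), Add(2, R))))
N = 2 (N = Add(0, 2) = 2)
Mul(N, Function('C')(V, -19)) = Mul(2, Mul(Pow(1, -1), Pow(Add(-7, 1), -1), Add(-56, Mul(34, 1), Mul(13, -19, 1)))) = Mul(2, Mul(1, Pow(-6, -1), Add(-56, 34, -247))) = Mul(2, Mul(1, Rational(-1, 6), -269)) = Mul(2, Rational(269, 6)) = Rational(269, 3)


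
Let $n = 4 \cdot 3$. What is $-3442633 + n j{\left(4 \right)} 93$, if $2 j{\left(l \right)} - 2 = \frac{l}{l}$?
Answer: $-3440959$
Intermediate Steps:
$n = 12$
$j{\left(l \right)} = \frac{3}{2}$ ($j{\left(l \right)} = 1 + \frac{l \frac{1}{l}}{2} = 1 + \frac{1}{2} \cdot 1 = 1 + \frac{1}{2} = \frac{3}{2}$)
$-3442633 + n j{\left(4 \right)} 93 = -3442633 + 12 \cdot \frac{3}{2} \cdot 93 = -3442633 + 18 \cdot 93 = -3442633 + 1674 = -3440959$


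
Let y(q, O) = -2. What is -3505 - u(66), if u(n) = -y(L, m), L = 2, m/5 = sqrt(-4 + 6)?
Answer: -3507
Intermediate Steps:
m = 5*sqrt(2) (m = 5*sqrt(-4 + 6) = 5*sqrt(2) ≈ 7.0711)
u(n) = 2 (u(n) = -1*(-2) = 2)
-3505 - u(66) = -3505 - 1*2 = -3505 - 2 = -3507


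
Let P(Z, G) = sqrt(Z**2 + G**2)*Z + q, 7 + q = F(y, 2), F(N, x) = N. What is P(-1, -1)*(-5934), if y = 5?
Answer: 11868 + 5934*sqrt(2) ≈ 20260.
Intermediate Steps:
q = -2 (q = -7 + 5 = -2)
P(Z, G) = -2 + Z*sqrt(G**2 + Z**2) (P(Z, G) = sqrt(Z**2 + G**2)*Z - 2 = sqrt(G**2 + Z**2)*Z - 2 = Z*sqrt(G**2 + Z**2) - 2 = -2 + Z*sqrt(G**2 + Z**2))
P(-1, -1)*(-5934) = (-2 - sqrt((-1)**2 + (-1)**2))*(-5934) = (-2 - sqrt(1 + 1))*(-5934) = (-2 - sqrt(2))*(-5934) = 11868 + 5934*sqrt(2)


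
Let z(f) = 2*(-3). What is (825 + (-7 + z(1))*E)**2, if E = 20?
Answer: 319225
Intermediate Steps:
z(f) = -6
(825 + (-7 + z(1))*E)**2 = (825 + (-7 - 6)*20)**2 = (825 - 13*20)**2 = (825 - 260)**2 = 565**2 = 319225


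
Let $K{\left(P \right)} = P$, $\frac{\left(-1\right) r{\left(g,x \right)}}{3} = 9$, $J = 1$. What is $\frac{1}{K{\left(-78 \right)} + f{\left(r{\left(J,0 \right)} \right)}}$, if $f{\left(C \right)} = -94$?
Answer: $- \frac{1}{172} \approx -0.005814$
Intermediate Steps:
$r{\left(g,x \right)} = -27$ ($r{\left(g,x \right)} = \left(-3\right) 9 = -27$)
$\frac{1}{K{\left(-78 \right)} + f{\left(r{\left(J,0 \right)} \right)}} = \frac{1}{-78 - 94} = \frac{1}{-172} = - \frac{1}{172}$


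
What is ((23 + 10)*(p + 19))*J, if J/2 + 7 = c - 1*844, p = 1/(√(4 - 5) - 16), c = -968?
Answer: -584302818/257 + 120054*I/257 ≈ -2.2736e+6 + 467.14*I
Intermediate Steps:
p = (-16 - I)/257 (p = 1/(√(-1) - 16) = 1/(I - 16) = 1/(-16 + I) = (-16 - I)/257 ≈ -0.062257 - 0.0038911*I)
J = -3638 (J = -14 + 2*(-968 - 1*844) = -14 + 2*(-968 - 844) = -14 + 2*(-1812) = -14 - 3624 = -3638)
((23 + 10)*(p + 19))*J = ((23 + 10)*((-16/257 - I/257) + 19))*(-3638) = (33*(4867/257 - I/257))*(-3638) = (160611/257 - 33*I/257)*(-3638) = -584302818/257 + 120054*I/257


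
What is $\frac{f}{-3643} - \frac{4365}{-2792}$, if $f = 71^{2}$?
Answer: $\frac{1827223}{10171256} \approx 0.17965$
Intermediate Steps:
$f = 5041$
$\frac{f}{-3643} - \frac{4365}{-2792} = \frac{5041}{-3643} - \frac{4365}{-2792} = 5041 \left(- \frac{1}{3643}\right) - - \frac{4365}{2792} = - \frac{5041}{3643} + \frac{4365}{2792} = \frac{1827223}{10171256}$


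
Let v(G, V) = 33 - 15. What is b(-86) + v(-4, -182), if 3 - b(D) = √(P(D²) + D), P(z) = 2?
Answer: 21 - 2*I*√21 ≈ 21.0 - 9.1651*I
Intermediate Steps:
v(G, V) = 18
b(D) = 3 - √(2 + D)
b(-86) + v(-4, -182) = (3 - √(2 - 86)) + 18 = (3 - √(-84)) + 18 = (3 - 2*I*√21) + 18 = 21 - 2*I*√21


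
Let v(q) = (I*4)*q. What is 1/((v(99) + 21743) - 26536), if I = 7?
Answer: -1/2021 ≈ -0.00049480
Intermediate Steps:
v(q) = 28*q (v(q) = (7*4)*q = 28*q)
1/((v(99) + 21743) - 26536) = 1/((28*99 + 21743) - 26536) = 1/((2772 + 21743) - 26536) = 1/(24515 - 26536) = 1/(-2021) = -1/2021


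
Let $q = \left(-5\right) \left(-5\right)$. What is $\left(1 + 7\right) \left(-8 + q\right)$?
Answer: $136$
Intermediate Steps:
$q = 25$
$\left(1 + 7\right) \left(-8 + q\right) = \left(1 + 7\right) \left(-8 + 25\right) = 8 \cdot 17 = 136$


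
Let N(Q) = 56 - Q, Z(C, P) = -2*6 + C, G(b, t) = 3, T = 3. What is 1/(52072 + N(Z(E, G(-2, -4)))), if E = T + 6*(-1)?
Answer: 1/52143 ≈ 1.9178e-5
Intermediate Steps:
E = -3 (E = 3 + 6*(-1) = 3 - 6 = -3)
Z(C, P) = -12 + C
1/(52072 + N(Z(E, G(-2, -4)))) = 1/(52072 + (56 - (-12 - 3))) = 1/(52072 + (56 - 1*(-15))) = 1/(52072 + (56 + 15)) = 1/(52072 + 71) = 1/52143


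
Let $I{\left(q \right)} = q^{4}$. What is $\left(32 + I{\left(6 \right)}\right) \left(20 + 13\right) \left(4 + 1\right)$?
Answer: $219120$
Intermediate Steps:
$\left(32 + I{\left(6 \right)}\right) \left(20 + 13\right) \left(4 + 1\right) = \left(32 + 6^{4}\right) \left(20 + 13\right) \left(4 + 1\right) = \left(32 + 1296\right) 33 \cdot 5 = 1328 \cdot 165 = 219120$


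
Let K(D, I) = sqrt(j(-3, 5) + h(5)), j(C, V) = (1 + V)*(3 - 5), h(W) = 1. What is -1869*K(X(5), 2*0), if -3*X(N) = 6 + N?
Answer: -1869*I*sqrt(11) ≈ -6198.8*I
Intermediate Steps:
j(C, V) = -2 - 2*V (j(C, V) = (1 + V)*(-2) = -2 - 2*V)
X(N) = -2 - N/3 (X(N) = -(6 + N)/3 = -2 - N/3)
K(D, I) = I*sqrt(11) (K(D, I) = sqrt((-2 - 2*5) + 1) = sqrt((-2 - 10) + 1) = sqrt(-12 + 1) = sqrt(-11) = I*sqrt(11))
-1869*K(X(5), 2*0) = -1869*I*sqrt(11)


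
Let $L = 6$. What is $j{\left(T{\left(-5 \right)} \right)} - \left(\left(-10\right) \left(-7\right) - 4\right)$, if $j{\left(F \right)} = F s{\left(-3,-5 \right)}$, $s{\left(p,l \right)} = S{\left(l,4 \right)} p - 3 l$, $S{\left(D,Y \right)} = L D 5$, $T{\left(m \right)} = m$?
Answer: $-2391$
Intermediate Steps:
$S{\left(D,Y \right)} = 30 D$ ($S{\left(D,Y \right)} = 6 D 5 = 30 D$)
$s{\left(p,l \right)} = - 3 l + 30 l p$ ($s{\left(p,l \right)} = 30 l p - 3 l = - 3 l + 30 l p$)
$j{\left(F \right)} = 465 F$ ($j{\left(F \right)} = F 3 \left(-5\right) \left(-1 + 10 \left(-3\right)\right) = F 3 \left(-5\right) \left(-1 - 30\right) = F 3 \left(-5\right) \left(-31\right) = F 465 = 465 F$)
$j{\left(T{\left(-5 \right)} \right)} - \left(\left(-10\right) \left(-7\right) - 4\right) = 465 \left(-5\right) - \left(\left(-10\right) \left(-7\right) - 4\right) = -2325 - \left(70 - 4\right) = -2325 - 66 = -2391$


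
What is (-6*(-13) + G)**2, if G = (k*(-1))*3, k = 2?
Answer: 5184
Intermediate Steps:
G = -6 (G = (2*(-1))*3 = -2*3 = -6)
(-6*(-13) + G)**2 = (-6*(-13) - 6)**2 = (78 - 6)**2 = 72**2 = 5184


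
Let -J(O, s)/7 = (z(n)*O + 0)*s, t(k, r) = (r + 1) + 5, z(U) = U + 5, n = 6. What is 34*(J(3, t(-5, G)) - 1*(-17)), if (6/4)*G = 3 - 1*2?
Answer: -51782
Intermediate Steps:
G = 2/3 (G = 2*(3 - 1*2)/3 = 2*(3 - 2)/3 = (2/3)*1 = 2/3 ≈ 0.66667)
z(U) = 5 + U
t(k, r) = 6 + r (t(k, r) = (1 + r) + 5 = 6 + r)
J(O, s) = -77*O*s (J(O, s) = -7*((5 + 6)*O + 0)*s = -7*(11*O + 0)*s = -7*11*O*s = -77*O*s)
34*(J(3, t(-5, G)) - 1*(-17)) = 34*(-77*3*(6 + 2/3) - 1*(-17)) = 34*(-77*3*20/3 + 17) = 34*(-1540 + 17) = 34*(-1523) = -51782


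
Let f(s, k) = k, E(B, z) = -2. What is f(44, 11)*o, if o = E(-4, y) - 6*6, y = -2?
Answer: -418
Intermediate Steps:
o = -38 (o = -2 - 6*6 = -2 - 36 = -38)
f(44, 11)*o = 11*(-38) = -418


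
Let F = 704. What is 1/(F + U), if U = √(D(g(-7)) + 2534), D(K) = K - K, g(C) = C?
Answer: 352/246541 - √2534/493082 ≈ 0.0013257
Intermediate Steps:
D(K) = 0
U = √2534 (U = √(0 + 2534) = √2534 ≈ 50.339)
1/(F + U) = 1/(704 + √2534)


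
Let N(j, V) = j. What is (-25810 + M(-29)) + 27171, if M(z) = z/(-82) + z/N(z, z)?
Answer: 111713/82 ≈ 1362.4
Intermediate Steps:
M(z) = 1 - z/82 (M(z) = z/(-82) + z/z = z*(-1/82) + 1 = -z/82 + 1 = 1 - z/82)
(-25810 + M(-29)) + 27171 = (-25810 + (1 - 1/82*(-29))) + 27171 = (-25810 + (1 + 29/82)) + 27171 = (-25810 + 111/82) + 27171 = -2116309/82 + 27171 = 111713/82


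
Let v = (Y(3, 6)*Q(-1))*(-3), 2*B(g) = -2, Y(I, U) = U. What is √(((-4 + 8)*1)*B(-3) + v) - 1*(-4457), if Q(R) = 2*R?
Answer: 4457 + 4*√2 ≈ 4462.7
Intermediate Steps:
B(g) = -1 (B(g) = (½)*(-2) = -1)
v = 36 (v = (6*(2*(-1)))*(-3) = (6*(-2))*(-3) = -12*(-3) = 36)
√(((-4 + 8)*1)*B(-3) + v) - 1*(-4457) = √(((-4 + 8)*1)*(-1) + 36) - 1*(-4457) = √((4*1)*(-1) + 36) + 4457 = √(4*(-1) + 36) + 4457 = √(-4 + 36) + 4457 = √32 + 4457 = 4*√2 + 4457 = 4457 + 4*√2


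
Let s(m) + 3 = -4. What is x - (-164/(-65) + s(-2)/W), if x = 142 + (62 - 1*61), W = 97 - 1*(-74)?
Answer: 1561856/11115 ≈ 140.52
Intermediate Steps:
s(m) = -7 (s(m) = -3 - 4 = -7)
W = 171 (W = 97 + 74 = 171)
x = 143 (x = 142 + (62 - 61) = 142 + 1 = 143)
x - (-164/(-65) + s(-2)/W) = 143 - (-164/(-65) - 7/171) = 143 - (-164*(-1/65) - 7*1/171) = 143 - (164/65 - 7/171) = 143 - 1*27589/11115 = 143 - 27589/11115 = 1561856/11115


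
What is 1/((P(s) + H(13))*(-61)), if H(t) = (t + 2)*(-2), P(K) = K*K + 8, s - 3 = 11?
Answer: -1/10614 ≈ -9.4215e-5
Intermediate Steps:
s = 14 (s = 3 + 11 = 14)
P(K) = 8 + K² (P(K) = K² + 8 = 8 + K²)
H(t) = -4 - 2*t (H(t) = (2 + t)*(-2) = -4 - 2*t)
1/((P(s) + H(13))*(-61)) = 1/(((8 + 14²) + (-4 - 2*13))*(-61)) = 1/(((8 + 196) + (-4 - 26))*(-61)) = 1/((204 - 30)*(-61)) = 1/(174*(-61)) = 1/(-10614) = -1/10614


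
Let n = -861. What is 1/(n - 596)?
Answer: -1/1457 ≈ -0.00068634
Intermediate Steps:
1/(n - 596) = 1/(-861 - 596) = 1/(-1457) = -1/1457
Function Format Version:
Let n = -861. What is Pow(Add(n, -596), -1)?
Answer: Rational(-1, 1457) ≈ -0.00068634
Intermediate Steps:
Pow(Add(n, -596), -1) = Pow(Add(-861, -596), -1) = Pow(-1457, -1) = Rational(-1, 1457)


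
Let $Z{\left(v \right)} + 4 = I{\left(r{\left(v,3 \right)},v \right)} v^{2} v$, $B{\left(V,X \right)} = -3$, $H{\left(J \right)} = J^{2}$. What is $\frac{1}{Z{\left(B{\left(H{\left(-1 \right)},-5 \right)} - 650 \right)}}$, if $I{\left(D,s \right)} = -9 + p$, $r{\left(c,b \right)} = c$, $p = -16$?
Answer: $\frac{1}{6961126921} \approx 1.4365 \cdot 10^{-10}$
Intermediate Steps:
$I{\left(D,s \right)} = -25$ ($I{\left(D,s \right)} = -9 - 16 = -25$)
$Z{\left(v \right)} = -4 - 25 v^{3}$ ($Z{\left(v \right)} = -4 + - 25 v^{2} v = -4 - 25 v^{3}$)
$\frac{1}{Z{\left(B{\left(H{\left(-1 \right)},-5 \right)} - 650 \right)}} = \frac{1}{-4 - 25 \left(-3 - 650\right)^{3}} = \frac{1}{-4 - 25 \left(-653\right)^{3}} = \frac{1}{-4 - -6961126925} = \frac{1}{-4 + 6961126925} = \frac{1}{6961126921}$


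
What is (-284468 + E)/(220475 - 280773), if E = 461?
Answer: 284007/60298 ≈ 4.7101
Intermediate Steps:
(-284468 + E)/(220475 - 280773) = (-284468 + 461)/(220475 - 280773) = -284007/(-60298) = -284007*(-1/60298) = 284007/60298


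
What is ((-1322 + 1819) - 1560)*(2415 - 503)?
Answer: -2032456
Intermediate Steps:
((-1322 + 1819) - 1560)*(2415 - 503) = (497 - 1560)*1912 = -1063*1912 = -2032456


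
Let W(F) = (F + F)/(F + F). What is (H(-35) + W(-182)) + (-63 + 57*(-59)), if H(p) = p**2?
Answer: -2200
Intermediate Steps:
W(F) = 1 (W(F) = (2*F)/((2*F)) = (2*F)*(1/(2*F)) = 1)
(H(-35) + W(-182)) + (-63 + 57*(-59)) = ((-35)**2 + 1) + (-63 + 57*(-59)) = (1225 + 1) + (-63 - 3363) = 1226 - 3426 = -2200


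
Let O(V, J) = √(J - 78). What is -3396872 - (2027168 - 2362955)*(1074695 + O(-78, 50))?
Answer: 360865213093 + 671574*I*√7 ≈ 3.6087e+11 + 1.7768e+6*I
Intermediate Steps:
O(V, J) = √(-78 + J)
-3396872 - (2027168 - 2362955)*(1074695 + O(-78, 50)) = -3396872 - (2027168 - 2362955)*(1074695 + √(-78 + 50)) = -3396872 - (-335787)*(1074695 + √(-28)) = -3396872 - (-335787)*(1074695 + 2*I*√7) = -3396872 - (-360868609965 - 671574*I*√7) = -3396872 + (360868609965 + 671574*I*√7) = 360865213093 + 671574*I*√7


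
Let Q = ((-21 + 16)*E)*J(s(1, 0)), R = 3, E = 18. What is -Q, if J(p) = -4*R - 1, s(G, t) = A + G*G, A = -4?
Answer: -1170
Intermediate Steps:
s(G, t) = -4 + G² (s(G, t) = -4 + G*G = -4 + G²)
J(p) = -13 (J(p) = -4*3 - 1 = -12 - 1 = -13)
Q = 1170 (Q = ((-21 + 16)*18)*(-13) = -5*18*(-13) = -90*(-13) = 1170)
-Q = -1*1170 = -1170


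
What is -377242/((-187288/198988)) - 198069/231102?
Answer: 722833811816705/1803442974 ≈ 4.0081e+5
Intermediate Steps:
-377242/((-187288/198988)) - 198069/231102 = -377242/((-187288*1/198988)) - 198069*1/231102 = -377242/(-46822/49747) - 66023/77034 = -377242*(-49747/46822) - 66023/77034 = 9383328887/23411 - 66023/77034 = 722833811816705/1803442974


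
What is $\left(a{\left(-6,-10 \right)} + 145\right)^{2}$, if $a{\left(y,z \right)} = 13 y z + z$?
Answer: $837225$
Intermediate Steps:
$a{\left(y,z \right)} = z + 13 y z$ ($a{\left(y,z \right)} = 13 y z + z = z + 13 y z$)
$\left(a{\left(-6,-10 \right)} + 145\right)^{2} = \left(- 10 \left(1 + 13 \left(-6\right)\right) + 145\right)^{2} = \left(- 10 \left(1 - 78\right) + 145\right)^{2} = \left(\left(-10\right) \left(-77\right) + 145\right)^{2} = \left(770 + 145\right)^{2} = 915^{2} = 837225$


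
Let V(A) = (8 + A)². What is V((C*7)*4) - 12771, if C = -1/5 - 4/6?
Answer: -2813939/225 ≈ -12506.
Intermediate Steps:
C = -13/15 (C = -1*⅕ - 4*⅙ = -⅕ - ⅔ = -13/15 ≈ -0.86667)
V((C*7)*4) - 12771 = (8 - 13/15*7*4)² - 12771 = (8 - 91/15*4)² - 12771 = (8 - 364/15)² - 12771 = (-244/15)² - 12771 = 59536/225 - 12771 = -2813939/225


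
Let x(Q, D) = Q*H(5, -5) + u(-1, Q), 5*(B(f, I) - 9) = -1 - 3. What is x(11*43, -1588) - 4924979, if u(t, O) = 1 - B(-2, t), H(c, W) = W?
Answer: -24636756/5 ≈ -4.9274e+6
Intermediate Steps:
B(f, I) = 41/5 (B(f, I) = 9 + (-1 - 3)/5 = 9 + (⅕)*(-4) = 9 - ⅘ = 41/5)
u(t, O) = -36/5 (u(t, O) = 1 - 1*41/5 = 1 - 41/5 = -36/5)
x(Q, D) = -36/5 - 5*Q (x(Q, D) = Q*(-5) - 36/5 = -5*Q - 36/5 = -36/5 - 5*Q)
x(11*43, -1588) - 4924979 = (-36/5 - 55*43) - 4924979 = (-36/5 - 5*473) - 4924979 = (-36/5 - 2365) - 4924979 = -11861/5 - 4924979 = -24636756/5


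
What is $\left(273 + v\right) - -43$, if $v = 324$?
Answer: $640$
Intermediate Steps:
$\left(273 + v\right) - -43 = \left(273 + 324\right) - -43 = 597 + \left(-79 + 122\right) = 597 + 43 = 640$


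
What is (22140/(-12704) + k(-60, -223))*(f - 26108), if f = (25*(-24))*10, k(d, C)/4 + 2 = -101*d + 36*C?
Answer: 200935195205/794 ≈ 2.5307e+8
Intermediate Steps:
k(d, C) = -8 - 404*d + 144*C (k(d, C) = -8 + 4*(-101*d + 36*C) = -8 + (-404*d + 144*C) = -8 - 404*d + 144*C)
f = -6000 (f = -600*10 = -6000)
(22140/(-12704) + k(-60, -223))*(f - 26108) = (22140/(-12704) + (-8 - 404*(-60) + 144*(-223)))*(-6000 - 26108) = (22140*(-1/12704) + (-8 + 24240 - 32112))*(-32108) = (-5535/3176 - 7880)*(-32108) = -25032415/3176*(-32108) = 200935195205/794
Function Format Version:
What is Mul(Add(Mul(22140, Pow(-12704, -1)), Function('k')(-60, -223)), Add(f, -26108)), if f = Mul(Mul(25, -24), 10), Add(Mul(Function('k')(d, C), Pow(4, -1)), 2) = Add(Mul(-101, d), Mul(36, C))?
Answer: Rational(200935195205, 794) ≈ 2.5307e+8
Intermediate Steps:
Function('k')(d, C) = Add(-8, Mul(-404, d), Mul(144, C)) (Function('k')(d, C) = Add(-8, Mul(4, Add(Mul(-101, d), Mul(36, C)))) = Add(-8, Add(Mul(-404, d), Mul(144, C))) = Add(-8, Mul(-404, d), Mul(144, C)))
f = -6000 (f = Mul(-600, 10) = -6000)
Mul(Add(Mul(22140, Pow(-12704, -1)), Function('k')(-60, -223)), Add(f, -26108)) = Mul(Add(Mul(22140, Pow(-12704, -1)), Add(-8, Mul(-404, -60), Mul(144, -223))), Add(-6000, -26108)) = Mul(Add(Mul(22140, Rational(-1, 12704)), Add(-8, 24240, -32112)), -32108) = Mul(Add(Rational(-5535, 3176), -7880), -32108) = Mul(Rational(-25032415, 3176), -32108) = Rational(200935195205, 794)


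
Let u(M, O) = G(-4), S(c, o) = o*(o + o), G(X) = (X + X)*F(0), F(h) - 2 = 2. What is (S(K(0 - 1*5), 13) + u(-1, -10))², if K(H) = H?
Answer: 93636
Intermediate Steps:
F(h) = 4 (F(h) = 2 + 2 = 4)
G(X) = 8*X (G(X) = (X + X)*4 = (2*X)*4 = 8*X)
S(c, o) = 2*o² (S(c, o) = o*(2*o) = 2*o²)
u(M, O) = -32 (u(M, O) = 8*(-4) = -32)
(S(K(0 - 1*5), 13) + u(-1, -10))² = (2*13² - 32)² = (2*169 - 32)² = (338 - 32)² = 306² = 93636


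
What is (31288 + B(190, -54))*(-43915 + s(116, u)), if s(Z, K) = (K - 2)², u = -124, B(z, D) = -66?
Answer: -875433658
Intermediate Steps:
s(Z, K) = (-2 + K)²
(31288 + B(190, -54))*(-43915 + s(116, u)) = (31288 - 66)*(-43915 + (-2 - 124)²) = 31222*(-43915 + (-126)²) = 31222*(-43915 + 15876) = 31222*(-28039) = -875433658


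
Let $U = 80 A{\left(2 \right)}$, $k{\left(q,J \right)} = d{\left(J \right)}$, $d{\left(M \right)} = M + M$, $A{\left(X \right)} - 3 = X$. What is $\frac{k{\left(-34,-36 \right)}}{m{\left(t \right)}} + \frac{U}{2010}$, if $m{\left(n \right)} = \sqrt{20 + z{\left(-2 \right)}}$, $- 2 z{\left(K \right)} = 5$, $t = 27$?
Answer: $\frac{40}{201} - \frac{72 \sqrt{70}}{35} \approx -17.012$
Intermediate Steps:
$z{\left(K \right)} = - \frac{5}{2}$ ($z{\left(K \right)} = \left(- \frac{1}{2}\right) 5 = - \frac{5}{2}$)
$A{\left(X \right)} = 3 + X$
$d{\left(M \right)} = 2 M$
$k{\left(q,J \right)} = 2 J$
$U = 400$ ($U = 80 \left(3 + 2\right) = 80 \cdot 5 = 400$)
$m{\left(n \right)} = \frac{\sqrt{70}}{2}$ ($m{\left(n \right)} = \sqrt{20 - \frac{5}{2}} = \sqrt{\frac{35}{2}} = \frac{\sqrt{70}}{2}$)
$\frac{k{\left(-34,-36 \right)}}{m{\left(t \right)}} + \frac{U}{2010} = \frac{2 \left(-36\right)}{\frac{1}{2} \sqrt{70}} + \frac{400}{2010} = - 72 \frac{\sqrt{70}}{35} + 400 \cdot \frac{1}{2010} = - \frac{72 \sqrt{70}}{35} + \frac{40}{201} = \frac{40}{201} - \frac{72 \sqrt{70}}{35}$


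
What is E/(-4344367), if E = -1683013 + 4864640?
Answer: -3181627/4344367 ≈ -0.73236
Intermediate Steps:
E = 3181627
E/(-4344367) = 3181627/(-4344367) = 3181627*(-1/4344367) = -3181627/4344367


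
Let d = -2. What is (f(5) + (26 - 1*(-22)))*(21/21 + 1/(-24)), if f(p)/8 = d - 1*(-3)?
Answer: 161/3 ≈ 53.667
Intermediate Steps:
f(p) = 8 (f(p) = 8*(-2 - 1*(-3)) = 8*(-2 + 3) = 8*1 = 8)
(f(5) + (26 - 1*(-22)))*(21/21 + 1/(-24)) = (8 + (26 - 1*(-22)))*(21/21 + 1/(-24)) = (8 + (26 + 22))*(21*(1/21) + 1*(-1/24)) = (8 + 48)*(1 - 1/24) = 56*(23/24) = 161/3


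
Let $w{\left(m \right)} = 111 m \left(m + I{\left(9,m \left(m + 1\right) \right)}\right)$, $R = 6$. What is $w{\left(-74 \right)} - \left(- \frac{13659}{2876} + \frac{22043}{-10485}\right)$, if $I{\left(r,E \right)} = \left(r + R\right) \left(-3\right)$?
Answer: $\frac{29475556995043}{30154860} \approx 9.7747 \cdot 10^{5}$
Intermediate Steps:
$I{\left(r,E \right)} = -18 - 3 r$ ($I{\left(r,E \right)} = \left(r + 6\right) \left(-3\right) = \left(6 + r\right) \left(-3\right) = -18 - 3 r$)
$w{\left(m \right)} = 111 m \left(-45 + m\right)$ ($w{\left(m \right)} = 111 m \left(m - 45\right) = 111 m \left(-45 + m\right)$)
$w{\left(-74 \right)} - \left(- \frac{13659}{2876} + \frac{22043}{-10485}\right) = 111 \left(-74\right) \left(-45 - 74\right) - \left(- \frac{13659}{2876} + \frac{22043}{-10485}\right) = 111 \left(-74\right) \left(-119\right) - \left(\left(-13659\right) \frac{1}{2876} + 22043 \left(- \frac{1}{10485}\right)\right) = 977466 - \left(- \frac{13659}{2876} - \frac{22043}{10485}\right) = 977466 - - \frac{206610283}{30154860} = 977466 + \frac{206610283}{30154860} = \frac{29475556995043}{30154860}$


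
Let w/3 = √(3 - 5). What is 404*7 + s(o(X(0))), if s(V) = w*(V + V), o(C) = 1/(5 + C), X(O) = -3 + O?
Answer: 2828 + 3*I*√2 ≈ 2828.0 + 4.2426*I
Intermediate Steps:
w = 3*I*√2 (w = 3*√(3 - 5) = 3*√(-2) = 3*(I*√2) = 3*I*√2 ≈ 4.2426*I)
s(V) = 6*I*V*√2 (s(V) = (3*I*√2)*(V + V) = (3*I*√2)*(2*V) = 6*I*V*√2)
404*7 + s(o(X(0))) = 404*7 + 6*I*√2/(5 + (-3 + 0)) = 2828 + 6*I*√2/(5 - 3) = 2828 + 6*I*√2/2 = 2828 + 6*I*(½)*√2 = 2828 + 3*I*√2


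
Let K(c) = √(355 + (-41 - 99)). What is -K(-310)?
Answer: -√215 ≈ -14.663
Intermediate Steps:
K(c) = √215 (K(c) = √(355 - 140) = √215)
-K(-310) = -√215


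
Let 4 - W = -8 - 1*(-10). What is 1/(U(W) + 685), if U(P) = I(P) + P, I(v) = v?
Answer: 1/689 ≈ 0.0014514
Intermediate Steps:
W = 2 (W = 4 - (-8 - 1*(-10)) = 4 - (-8 + 10) = 4 - 1*2 = 4 - 2 = 2)
U(P) = 2*P (U(P) = P + P = 2*P)
1/(U(W) + 685) = 1/(2*2 + 685) = 1/(4 + 685) = 1/689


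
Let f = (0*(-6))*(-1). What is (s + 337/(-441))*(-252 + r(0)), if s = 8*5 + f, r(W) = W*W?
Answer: -69212/7 ≈ -9887.4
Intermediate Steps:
r(W) = W²
f = 0 (f = 0*(-1) = 0)
s = 40 (s = 8*5 + 0 = 40 + 0 = 40)
(s + 337/(-441))*(-252 + r(0)) = (40 + 337/(-441))*(-252 + 0²) = (40 + 337*(-1/441))*(-252 + 0) = (40 - 337/441)*(-252) = (17303/441)*(-252) = -69212/7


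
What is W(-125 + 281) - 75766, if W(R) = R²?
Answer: -51430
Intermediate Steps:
W(-125 + 281) - 75766 = (-125 + 281)² - 75766 = 156² - 75766 = 24336 - 75766 = -51430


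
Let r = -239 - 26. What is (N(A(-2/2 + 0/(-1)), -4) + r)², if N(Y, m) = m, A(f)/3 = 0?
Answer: 72361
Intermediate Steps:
A(f) = 0 (A(f) = 3*0 = 0)
r = -265
(N(A(-2/2 + 0/(-1)), -4) + r)² = (-4 - 265)² = (-269)² = 72361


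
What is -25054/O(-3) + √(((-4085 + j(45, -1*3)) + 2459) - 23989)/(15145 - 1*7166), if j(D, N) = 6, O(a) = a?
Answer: 25054/3 + I*√25609/7979 ≈ 8351.3 + 0.020056*I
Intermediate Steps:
-25054/O(-3) + √(((-4085 + j(45, -1*3)) + 2459) - 23989)/(15145 - 1*7166) = -25054/(-3) + √(((-4085 + 6) + 2459) - 23989)/(15145 - 1*7166) = -25054*(-⅓) + √((-4079 + 2459) - 23989)/(15145 - 7166) = 25054/3 + √(-1620 - 23989)/7979 = 25054/3 + √(-25609)*(1/7979) = 25054/3 + (I*√25609)*(1/7979) = 25054/3 + I*√25609/7979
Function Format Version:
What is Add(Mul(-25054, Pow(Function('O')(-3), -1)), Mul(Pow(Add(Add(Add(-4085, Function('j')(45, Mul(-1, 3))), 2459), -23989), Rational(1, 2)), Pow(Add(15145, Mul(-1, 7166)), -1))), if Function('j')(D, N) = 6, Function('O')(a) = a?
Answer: Add(Rational(25054, 3), Mul(Rational(1, 7979), I, Pow(25609, Rational(1, 2)))) ≈ Add(8351.3, Mul(0.020056, I))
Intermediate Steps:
Add(Mul(-25054, Pow(Function('O')(-3), -1)), Mul(Pow(Add(Add(Add(-4085, Function('j')(45, Mul(-1, 3))), 2459), -23989), Rational(1, 2)), Pow(Add(15145, Mul(-1, 7166)), -1))) = Add(Mul(-25054, Pow(-3, -1)), Mul(Pow(Add(Add(Add(-4085, 6), 2459), -23989), Rational(1, 2)), Pow(Add(15145, Mul(-1, 7166)), -1))) = Add(Mul(-25054, Rational(-1, 3)), Mul(Pow(Add(Add(-4079, 2459), -23989), Rational(1, 2)), Pow(Add(15145, -7166), -1))) = Add(Rational(25054, 3), Mul(Pow(Add(-1620, -23989), Rational(1, 2)), Pow(7979, -1))) = Add(Rational(25054, 3), Mul(Pow(-25609, Rational(1, 2)), Rational(1, 7979))) = Add(Rational(25054, 3), Mul(Mul(I, Pow(25609, Rational(1, 2))), Rational(1, 7979))) = Add(Rational(25054, 3), Mul(Rational(1, 7979), I, Pow(25609, Rational(1, 2))))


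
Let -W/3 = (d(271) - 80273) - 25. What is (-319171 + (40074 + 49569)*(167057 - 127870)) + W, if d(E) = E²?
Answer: 3512541641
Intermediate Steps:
W = 20571 (W = -3*((271² - 80273) - 25) = -3*((73441 - 80273) - 25) = -3*(-6832 - 25) = -3*(-6857) = 20571)
(-319171 + (40074 + 49569)*(167057 - 127870)) + W = (-319171 + (40074 + 49569)*(167057 - 127870)) + 20571 = (-319171 + 89643*39187) + 20571 = (-319171 + 3512840241) + 20571 = 3512521070 + 20571 = 3512541641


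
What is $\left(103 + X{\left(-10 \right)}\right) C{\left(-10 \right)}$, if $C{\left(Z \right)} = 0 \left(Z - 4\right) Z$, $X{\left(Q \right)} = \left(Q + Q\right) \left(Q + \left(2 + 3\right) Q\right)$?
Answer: $0$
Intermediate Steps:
$X{\left(Q \right)} = 12 Q^{2}$ ($X{\left(Q \right)} = 2 Q \left(Q + 5 Q\right) = 2 Q 6 Q = 12 Q^{2}$)
$C{\left(Z \right)} = 0$ ($C{\left(Z \right)} = 0 \left(-4 + Z\right) Z = 0 Z = 0$)
$\left(103 + X{\left(-10 \right)}\right) C{\left(-10 \right)} = \left(103 + 12 \left(-10\right)^{2}\right) 0 = \left(103 + 12 \cdot 100\right) 0 = \left(103 + 1200\right) 0 = 1303 \cdot 0 = 0$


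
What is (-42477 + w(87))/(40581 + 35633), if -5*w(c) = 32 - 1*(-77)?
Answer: -106247/190535 ≈ -0.55762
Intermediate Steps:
w(c) = -109/5 (w(c) = -(32 - 1*(-77))/5 = -(32 + 77)/5 = -1/5*109 = -109/5)
(-42477 + w(87))/(40581 + 35633) = (-42477 - 109/5)/(40581 + 35633) = -212494/5/76214 = -212494/5*1/76214 = -106247/190535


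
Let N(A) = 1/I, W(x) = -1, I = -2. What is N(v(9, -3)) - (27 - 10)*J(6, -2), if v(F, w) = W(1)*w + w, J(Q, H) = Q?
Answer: -205/2 ≈ -102.50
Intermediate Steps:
v(F, w) = 0 (v(F, w) = -w + w = 0)
N(A) = -½ (N(A) = 1/(-2) = -½)
N(v(9, -3)) - (27 - 10)*J(6, -2) = -½ - (27 - 10)*6 = -½ - 17*6 = -½ - 1*102 = -½ - 102 = -205/2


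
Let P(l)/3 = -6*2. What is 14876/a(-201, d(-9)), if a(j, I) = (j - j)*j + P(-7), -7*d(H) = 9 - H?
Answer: -3719/9 ≈ -413.22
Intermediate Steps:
P(l) = -36 (P(l) = 3*(-6*2) = 3*(-12) = -36)
d(H) = -9/7 + H/7 (d(H) = -(9 - H)/7 = -9/7 + H/7)
a(j, I) = -36 (a(j, I) = (j - j)*j - 36 = 0*j - 36 = 0 - 36 = -36)
14876/a(-201, d(-9)) = 14876/(-36) = 14876*(-1/36) = -3719/9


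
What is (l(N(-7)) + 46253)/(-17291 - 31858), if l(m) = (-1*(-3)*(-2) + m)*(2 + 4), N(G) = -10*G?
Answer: -46637/49149 ≈ -0.94889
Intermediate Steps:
l(m) = -36 + 6*m (l(m) = (3*(-2) + m)*6 = (-6 + m)*6 = -36 + 6*m)
(l(N(-7)) + 46253)/(-17291 - 31858) = ((-36 + 6*(-10*(-7))) + 46253)/(-17291 - 31858) = ((-36 + 6*70) + 46253)/(-49149) = ((-36 + 420) + 46253)*(-1/49149) = (384 + 46253)*(-1/49149) = 46637*(-1/49149) = -46637/49149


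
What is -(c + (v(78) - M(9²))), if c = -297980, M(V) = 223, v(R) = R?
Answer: 298125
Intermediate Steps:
-(c + (v(78) - M(9²))) = -(-297980 + (78 - 1*223)) = -(-297980 + (78 - 223)) = -(-297980 - 145) = -1*(-298125) = 298125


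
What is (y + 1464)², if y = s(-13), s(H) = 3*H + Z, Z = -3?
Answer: 2022084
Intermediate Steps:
s(H) = -3 + 3*H (s(H) = 3*H - 3 = -3 + 3*H)
y = -42 (y = -3 + 3*(-13) = -3 - 39 = -42)
(y + 1464)² = (-42 + 1464)² = 1422² = 2022084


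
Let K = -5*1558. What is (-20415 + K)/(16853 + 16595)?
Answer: -28205/33448 ≈ -0.84325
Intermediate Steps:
K = -7790
(-20415 + K)/(16853 + 16595) = (-20415 - 7790)/(16853 + 16595) = -28205/33448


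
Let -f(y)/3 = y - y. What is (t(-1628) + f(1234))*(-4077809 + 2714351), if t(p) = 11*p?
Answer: 24416805864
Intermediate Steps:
f(y) = 0 (f(y) = -3*(y - y) = -3*0 = 0)
(t(-1628) + f(1234))*(-4077809 + 2714351) = (11*(-1628) + 0)*(-4077809 + 2714351) = (-17908 + 0)*(-1363458) = -17908*(-1363458) = 24416805864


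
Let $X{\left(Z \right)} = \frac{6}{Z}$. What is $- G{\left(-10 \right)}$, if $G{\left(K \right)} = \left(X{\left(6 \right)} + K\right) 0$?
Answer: $0$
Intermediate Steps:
$G{\left(K \right)} = 0$ ($G{\left(K \right)} = \left(\frac{6}{6} + K\right) 0 = \left(6 \cdot \frac{1}{6} + K\right) 0 = \left(1 + K\right) 0 = 0$)
$- G{\left(-10 \right)} = \left(-1\right) 0 = 0$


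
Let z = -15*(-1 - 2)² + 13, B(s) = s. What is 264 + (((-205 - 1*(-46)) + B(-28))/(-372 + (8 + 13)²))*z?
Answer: 41030/69 ≈ 594.64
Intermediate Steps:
z = -122 (z = -15*(-3)² + 13 = -15*9 + 13 = -135 + 13 = -122)
264 + (((-205 - 1*(-46)) + B(-28))/(-372 + (8 + 13)²))*z = 264 + (((-205 - 1*(-46)) - 28)/(-372 + (8 + 13)²))*(-122) = 264 + (((-205 + 46) - 28)/(-372 + 21²))*(-122) = 264 + ((-159 - 28)/(-372 + 441))*(-122) = 264 - 187/69*(-122) = 264 + 22814/69 = 41030/69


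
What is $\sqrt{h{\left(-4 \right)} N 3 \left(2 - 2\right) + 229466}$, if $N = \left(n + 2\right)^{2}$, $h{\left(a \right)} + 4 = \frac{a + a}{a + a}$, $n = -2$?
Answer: $17 \sqrt{794} \approx 479.03$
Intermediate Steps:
$h{\left(a \right)} = -3$ ($h{\left(a \right)} = -4 + \frac{a + a}{a + a} = -4 + \frac{2 a}{2 a} = -4 + 2 a \frac{1}{2 a} = -4 + 1 = -3$)
$N = 0$ ($N = \left(-2 + 2\right)^{2} = 0^{2} = 0$)
$\sqrt{h{\left(-4 \right)} N 3 \left(2 - 2\right) + 229466} = \sqrt{\left(-3\right) 0 \cdot 3 \left(2 - 2\right) + 229466} = \sqrt{0 \cdot 3 \cdot 0 + 229466} = \sqrt{0 \cdot 0 + 229466} = \sqrt{0 + 229466} = \sqrt{229466} = 17 \sqrt{794}$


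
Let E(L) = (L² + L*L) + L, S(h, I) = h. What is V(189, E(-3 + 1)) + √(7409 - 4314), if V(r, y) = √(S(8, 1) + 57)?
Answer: √65 + √3095 ≈ 63.695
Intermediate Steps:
E(L) = L + 2*L² (E(L) = (L² + L²) + L = 2*L² + L = L + 2*L²)
V(r, y) = √65 (V(r, y) = √(8 + 57) = √65)
V(189, E(-3 + 1)) + √(7409 - 4314) = √65 + √(7409 - 4314) = √65 + √3095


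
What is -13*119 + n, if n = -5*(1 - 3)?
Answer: -1537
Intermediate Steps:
n = 10 (n = -5*(-2) = 10)
-13*119 + n = -13*119 + 10 = -1547 + 10 = -1537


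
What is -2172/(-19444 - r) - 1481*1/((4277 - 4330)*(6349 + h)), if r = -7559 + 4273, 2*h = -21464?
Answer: 80103905/625581207 ≈ 0.12805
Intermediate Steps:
h = -10732 (h = (1/2)*(-21464) = -10732)
r = -3286
-2172/(-19444 - r) - 1481*1/((4277 - 4330)*(6349 + h)) = -2172/(-19444 - 1*(-3286)) - 1481*1/((4277 - 4330)*(6349 - 10732)) = -2172/(-19444 + 3286) - 1481/((-4383*(-53))) = -2172/(-16158) - 1481/232299 = -2172*(-1/16158) - 1481*1/232299 = 362/2693 - 1481/232299 = 80103905/625581207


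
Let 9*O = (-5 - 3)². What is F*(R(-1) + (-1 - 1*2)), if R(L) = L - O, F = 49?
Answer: -4900/9 ≈ -544.44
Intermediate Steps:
O = 64/9 (O = (-5 - 3)²/9 = (⅑)*(-8)² = (⅑)*64 = 64/9 ≈ 7.1111)
R(L) = -64/9 + L (R(L) = L - 1*64/9 = L - 64/9 = -64/9 + L)
F*(R(-1) + (-1 - 1*2)) = 49*((-64/9 - 1) + (-1 - 1*2)) = 49*(-73/9 + (-1 - 2)) = 49*(-73/9 - 3) = 49*(-100/9) = -4900/9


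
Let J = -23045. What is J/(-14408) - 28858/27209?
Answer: 211245341/392027272 ≈ 0.53885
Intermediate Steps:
J/(-14408) - 28858/27209 = -23045/(-14408) - 28858/27209 = -23045*(-1/14408) - 28858*1/27209 = 23045/14408 - 28858/27209 = 211245341/392027272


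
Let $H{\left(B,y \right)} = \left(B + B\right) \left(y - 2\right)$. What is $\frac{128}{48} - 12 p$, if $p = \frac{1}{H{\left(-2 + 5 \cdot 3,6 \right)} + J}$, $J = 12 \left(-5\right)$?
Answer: $\frac{79}{33} \approx 2.3939$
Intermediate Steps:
$J = -60$
$H{\left(B,y \right)} = 2 B \left(-2 + y\right)$
$p = \frac{1}{44}$ ($p = \frac{1}{2 \left(-2 + 5 \cdot 3\right) \left(-2 + 6\right) - 60} = \frac{1}{2 \left(-2 + 15\right) 4 - 60} = \frac{1}{2 \cdot 13 \cdot 4 - 60} = \frac{1}{104 - 60} = \frac{1}{44} \approx 0.022727$)
$\frac{128}{48} - 12 p = \frac{128}{48} - \frac{3}{11} = 128 \cdot \frac{1}{48} - \frac{3}{11} = \frac{8}{3} - \frac{3}{11} = \frac{79}{33}$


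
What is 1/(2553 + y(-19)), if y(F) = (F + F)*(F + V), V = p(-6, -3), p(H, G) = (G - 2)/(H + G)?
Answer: 9/29285 ≈ 0.00030732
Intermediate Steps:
p(H, G) = (-2 + G)/(G + H)
V = 5/9 (V = (-2 - 3)/(-3 - 6) = -5/(-9) = -⅑*(-5) = 5/9 ≈ 0.55556)
y(F) = 2*F*(5/9 + F) (y(F) = (F + F)*(F + 5/9) = (2*F)*(5/9 + F) = 2*F*(5/9 + F))
1/(2553 + y(-19)) = 1/(2553 + (2/9)*(-19)*(5 + 9*(-19))) = 1/(2553 + (2/9)*(-19)*(5 - 171)) = 1/(2553 + (2/9)*(-19)*(-166)) = 1/(2553 + 6308/9) = 1/(29285/9) = 9/29285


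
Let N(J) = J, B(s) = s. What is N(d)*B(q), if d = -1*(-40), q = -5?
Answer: -200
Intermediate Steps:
d = 40
N(d)*B(q) = 40*(-5) = -200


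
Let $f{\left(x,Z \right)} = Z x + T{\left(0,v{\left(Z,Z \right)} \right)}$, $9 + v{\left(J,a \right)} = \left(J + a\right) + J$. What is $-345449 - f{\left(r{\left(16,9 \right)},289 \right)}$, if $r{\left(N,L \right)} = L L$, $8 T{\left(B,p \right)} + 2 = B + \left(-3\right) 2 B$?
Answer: $- \frac{1475431}{4} \approx -3.6886 \cdot 10^{5}$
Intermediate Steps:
$v{\left(J,a \right)} = -9 + a + 2 J$ ($v{\left(J,a \right)} = -9 + \left(\left(J + a\right) + J\right) = -9 + \left(a + 2 J\right) = -9 + a + 2 J$)
$T{\left(B,p \right)} = - \frac{1}{4} - \frac{5 B}{8}$ ($T{\left(B,p \right)} = - \frac{1}{4} + \frac{B + \left(-3\right) 2 B}{8} = - \frac{1}{4} + \frac{B - 6 B}{8} = - \frac{1}{4} + \frac{\left(-5\right) B}{8} = - \frac{1}{4} - \frac{5 B}{8}$)
$r{\left(N,L \right)} = L^{2}$
$f{\left(x,Z \right)} = - \frac{1}{4} + Z x$ ($f{\left(x,Z \right)} = Z x - \frac{1}{4} = - \frac{1}{4} + Z x$)
$-345449 - f{\left(r{\left(16,9 \right)},289 \right)} = -345449 - \left(- \frac{1}{4} + 289 \cdot 9^{2}\right) = -345449 - \left(- \frac{1}{4} + 289 \cdot 81\right) = -345449 - \left(- \frac{1}{4} + 23409\right) = -345449 - \frac{93635}{4} = - \frac{1475431}{4}$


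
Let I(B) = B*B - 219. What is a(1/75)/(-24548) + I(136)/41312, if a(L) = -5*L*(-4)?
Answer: 1682447923/3802976160 ≈ 0.44240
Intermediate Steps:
I(B) = -219 + B² (I(B) = B² - 219 = -219 + B²)
a(L) = 20*L
a(1/75)/(-24548) + I(136)/41312 = (20/75)/(-24548) + (-219 + 136²)/41312 = (20*(1/75))*(-1/24548) + (-219 + 18496)*(1/41312) = (4/15)*(-1/24548) + 18277*(1/41312) = -1/92055 + 18277/41312 = 1682447923/3802976160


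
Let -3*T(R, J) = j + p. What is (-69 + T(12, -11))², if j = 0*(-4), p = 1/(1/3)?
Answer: 4900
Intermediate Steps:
p = 3 (p = 1/(1*(⅓)) = 1/(⅓) = 3)
j = 0
T(R, J) = -1 (T(R, J) = -(0 + 3)/3 = -⅓*3 = -1)
(-69 + T(12, -11))² = (-69 - 1)² = (-70)² = 4900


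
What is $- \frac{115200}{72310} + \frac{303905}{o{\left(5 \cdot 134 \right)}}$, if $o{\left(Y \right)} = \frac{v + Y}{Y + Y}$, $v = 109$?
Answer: $\frac{154983719980}{296471} \approx 5.2276 \cdot 10^{5}$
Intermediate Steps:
$o{\left(Y \right)} = \frac{109 + Y}{2 Y}$ ($o{\left(Y \right)} = \frac{109 + Y}{Y + Y} = \frac{109 + Y}{2 Y}$)
$- \frac{115200}{72310} + \frac{303905}{o{\left(5 \cdot 134 \right)}} = - \frac{115200}{72310} + \frac{303905}{\frac{1}{2} \frac{1}{5 \cdot 134} \left(109 + 5 \cdot 134\right)} = \left(-115200\right) \frac{1}{72310} + \frac{303905}{\frac{1}{2} \cdot \frac{1}{670} \left(109 + 670\right)} = - \frac{11520}{7231} + \frac{303905}{\frac{1}{2} \cdot \frac{1}{670} \cdot 779} = - \frac{11520}{7231} + \frac{303905}{\frac{779}{1340}} = - \frac{11520}{7231} + 303905 \cdot \frac{1340}{779} = - \frac{11520}{7231} + \frac{21433300}{41} = \frac{154983719980}{296471}$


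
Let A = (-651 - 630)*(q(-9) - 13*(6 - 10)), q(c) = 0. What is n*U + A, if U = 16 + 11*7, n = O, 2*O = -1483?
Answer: -271143/2 ≈ -1.3557e+5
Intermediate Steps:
A = -66612 (A = (-651 - 630)*(0 - 13*(6 - 10)) = -1281*(0 - 13*(-4)) = -1281*(0 + 52) = -1281*52 = -66612)
O = -1483/2 (O = (1/2)*(-1483) = -1483/2 ≈ -741.50)
n = -1483/2 ≈ -741.50
U = 93 (U = 16 + 77 = 93)
n*U + A = -1483/2*93 - 66612 = -137919/2 - 66612 = -271143/2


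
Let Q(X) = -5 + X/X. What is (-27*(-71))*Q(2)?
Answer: -7668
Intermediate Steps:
Q(X) = -4 (Q(X) = -5 + 1 = -4)
(-27*(-71))*Q(2) = -27*(-71)*(-4) = 1917*(-4) = -7668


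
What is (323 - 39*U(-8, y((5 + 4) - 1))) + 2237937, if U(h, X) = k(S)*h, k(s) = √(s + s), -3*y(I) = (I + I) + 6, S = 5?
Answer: 2238260 + 312*√10 ≈ 2.2392e+6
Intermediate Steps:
y(I) = -2 - 2*I/3 (y(I) = -((I + I) + 6)/3 = -(2*I + 6)/3 = -(6 + 2*I)/3 = -2 - 2*I/3)
k(s) = √2*√s (k(s) = √(2*s) = √2*√s)
U(h, X) = h*√10 (U(h, X) = (√2*√5)*h = √10*h = h*√10)
(323 - 39*U(-8, y((5 + 4) - 1))) + 2237937 = (323 - (-312)*√10) + 2237937 = (323 + 312*√10) + 2237937 = 2238260 + 312*√10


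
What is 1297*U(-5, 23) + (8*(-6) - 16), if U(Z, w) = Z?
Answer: -6549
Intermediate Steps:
1297*U(-5, 23) + (8*(-6) - 16) = 1297*(-5) + (8*(-6) - 16) = -6485 + (-48 - 16) = -6485 - 64 = -6549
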